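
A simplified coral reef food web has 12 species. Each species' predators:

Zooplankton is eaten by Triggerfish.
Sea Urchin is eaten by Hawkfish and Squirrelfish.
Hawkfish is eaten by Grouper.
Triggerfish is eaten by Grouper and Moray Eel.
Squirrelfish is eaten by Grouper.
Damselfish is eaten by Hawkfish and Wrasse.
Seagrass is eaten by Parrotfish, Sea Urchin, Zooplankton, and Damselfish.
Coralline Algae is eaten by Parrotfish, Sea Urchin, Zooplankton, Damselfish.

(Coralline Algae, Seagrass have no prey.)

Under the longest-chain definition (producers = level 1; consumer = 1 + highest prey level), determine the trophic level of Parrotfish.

Coralline Algae is a producer → level 1.
Parrotfish eats Coralline Algae (level 1); other prey at levels: Seagrass 1 → level 2.

Trophic level 2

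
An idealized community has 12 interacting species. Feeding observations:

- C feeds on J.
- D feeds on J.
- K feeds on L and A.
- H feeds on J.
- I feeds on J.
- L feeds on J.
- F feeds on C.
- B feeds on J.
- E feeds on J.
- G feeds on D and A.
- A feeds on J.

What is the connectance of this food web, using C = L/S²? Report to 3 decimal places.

The web has S = 12 species and L = 13 feeding links.
C = L / S² = 13 / 144 = 0.0903 ≈ 0.090.

C = 0.090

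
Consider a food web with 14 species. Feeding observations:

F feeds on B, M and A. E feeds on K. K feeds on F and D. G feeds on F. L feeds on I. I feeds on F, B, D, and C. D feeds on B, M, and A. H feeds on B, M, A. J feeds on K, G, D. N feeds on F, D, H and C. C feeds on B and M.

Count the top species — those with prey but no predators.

4

Top species (has prey, but nothing eats it): N, J, E, L.
Count: 4.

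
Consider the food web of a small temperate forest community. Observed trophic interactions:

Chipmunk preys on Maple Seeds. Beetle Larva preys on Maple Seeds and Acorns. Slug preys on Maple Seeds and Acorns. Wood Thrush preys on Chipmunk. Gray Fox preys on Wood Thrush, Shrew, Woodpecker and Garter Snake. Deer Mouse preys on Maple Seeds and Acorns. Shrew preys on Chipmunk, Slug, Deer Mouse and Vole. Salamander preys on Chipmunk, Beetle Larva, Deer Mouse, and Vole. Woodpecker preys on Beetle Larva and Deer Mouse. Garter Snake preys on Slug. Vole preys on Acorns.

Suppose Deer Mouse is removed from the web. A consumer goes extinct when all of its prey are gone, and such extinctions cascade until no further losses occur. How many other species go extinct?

0

Remove Deer Mouse.
Every predator of it retains at least one other prey: Shrew still has Slug, Vole, Chipmunk; Woodpecker still has Beetle Larva; Salamander still has Beetle Larva, Vole, Chipmunk.
No consumer loses all prey, so no secondary extinctions occur.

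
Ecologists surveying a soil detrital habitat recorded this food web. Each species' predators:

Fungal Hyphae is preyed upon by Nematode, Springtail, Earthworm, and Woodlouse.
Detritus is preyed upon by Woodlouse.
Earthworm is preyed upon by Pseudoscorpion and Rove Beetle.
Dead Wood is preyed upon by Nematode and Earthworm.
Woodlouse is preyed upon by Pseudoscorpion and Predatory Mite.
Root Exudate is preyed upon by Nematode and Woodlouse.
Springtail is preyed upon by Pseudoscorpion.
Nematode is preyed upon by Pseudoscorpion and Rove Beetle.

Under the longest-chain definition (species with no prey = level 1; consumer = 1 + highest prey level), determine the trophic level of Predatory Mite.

Fungal Hyphae has no prey (basal) → level 1.
Woodlouse eats Fungal Hyphae (level 1); other prey at levels: Detritus 1, Root Exudate 1 → level 2.
Predatory Mite eats Woodlouse → level 3.

Trophic level 3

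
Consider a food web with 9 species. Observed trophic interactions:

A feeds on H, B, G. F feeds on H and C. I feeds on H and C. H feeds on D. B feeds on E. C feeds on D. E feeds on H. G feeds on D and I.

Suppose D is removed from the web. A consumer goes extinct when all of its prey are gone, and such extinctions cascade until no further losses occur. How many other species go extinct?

8

Remove D.
Round 1: C (all prey gone), H (all prey gone) → extinct.
Round 2: E (all prey gone), I (all prey gone), F (all prey gone) → extinct.
Round 3: G (all prey gone), B (all prey gone) → extinct.
Round 4: A (all prey gone) → extinct.
No further losses. Total secondary extinctions: 8.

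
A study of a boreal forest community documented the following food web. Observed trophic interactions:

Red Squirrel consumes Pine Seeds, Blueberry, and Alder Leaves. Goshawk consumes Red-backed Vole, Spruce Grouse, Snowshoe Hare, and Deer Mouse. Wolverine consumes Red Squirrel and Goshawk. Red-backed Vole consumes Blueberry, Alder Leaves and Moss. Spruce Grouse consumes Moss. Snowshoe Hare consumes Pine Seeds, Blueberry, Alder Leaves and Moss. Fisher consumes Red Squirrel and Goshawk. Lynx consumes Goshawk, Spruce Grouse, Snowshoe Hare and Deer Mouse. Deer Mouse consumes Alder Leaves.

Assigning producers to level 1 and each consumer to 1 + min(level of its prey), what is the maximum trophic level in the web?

Producers (level 1): Blueberry, Moss, Alder Leaves, Pine Seeds.
Following each consumer down to its lowest-level prey: Blueberry → Red Squirrel → Wolverine (levels 1 through 3).
All prey of Wolverine (Red Squirrel 2, Goshawk 3) are at level 2 or above, so Wolverine is at level 1 + 2 = 3.
Every consumer has at least one prey at level 2 or below, so none exceeds level 3.

3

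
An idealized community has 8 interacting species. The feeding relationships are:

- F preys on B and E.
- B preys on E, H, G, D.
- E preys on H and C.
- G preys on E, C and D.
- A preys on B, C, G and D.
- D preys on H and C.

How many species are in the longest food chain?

5 species

One longest chain: H → E → G → B → A.
It has 5 species and 4 links.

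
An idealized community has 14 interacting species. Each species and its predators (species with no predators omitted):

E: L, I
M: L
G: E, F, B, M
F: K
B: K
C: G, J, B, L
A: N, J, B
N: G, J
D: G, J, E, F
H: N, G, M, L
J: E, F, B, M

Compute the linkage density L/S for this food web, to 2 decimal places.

There are L = 30 links among S = 14 species.
L/S = 30/14 = 2.1429 ≈ 2.14.

L/S = 2.14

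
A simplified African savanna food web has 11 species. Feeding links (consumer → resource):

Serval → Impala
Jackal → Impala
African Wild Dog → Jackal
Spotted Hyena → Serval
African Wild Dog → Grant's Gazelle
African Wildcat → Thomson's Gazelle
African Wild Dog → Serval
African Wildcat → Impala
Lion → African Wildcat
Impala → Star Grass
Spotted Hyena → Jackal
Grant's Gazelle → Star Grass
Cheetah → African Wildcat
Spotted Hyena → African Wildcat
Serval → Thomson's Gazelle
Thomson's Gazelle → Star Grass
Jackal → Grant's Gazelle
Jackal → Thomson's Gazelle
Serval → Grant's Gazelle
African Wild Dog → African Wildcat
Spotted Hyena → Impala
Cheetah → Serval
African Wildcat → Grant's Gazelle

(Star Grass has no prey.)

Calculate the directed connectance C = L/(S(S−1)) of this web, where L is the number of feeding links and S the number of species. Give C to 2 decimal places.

C = 0.21

The web has S = 11 species and L = 23 feeding links.
C = L / (S(S−1)) = 23 / 110 = 0.2091 ≈ 0.21.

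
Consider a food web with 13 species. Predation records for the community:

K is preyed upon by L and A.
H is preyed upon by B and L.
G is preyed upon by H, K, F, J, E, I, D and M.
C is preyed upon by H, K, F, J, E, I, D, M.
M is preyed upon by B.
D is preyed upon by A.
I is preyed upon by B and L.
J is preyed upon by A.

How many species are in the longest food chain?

3 species

One longest chain: G → M → B.
It has 3 species and 2 links.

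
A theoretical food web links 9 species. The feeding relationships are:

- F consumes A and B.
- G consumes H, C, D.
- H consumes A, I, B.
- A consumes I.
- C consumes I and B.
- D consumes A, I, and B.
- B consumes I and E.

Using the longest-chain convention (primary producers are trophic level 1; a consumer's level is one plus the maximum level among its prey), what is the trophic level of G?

I is a producer → level 1.
B eats I (level 1); other prey at levels: E 1 → level 2.
H eats B (level 2); other prey at levels: I 1, A 2 → level 3.
G eats H (level 3); other prey at levels: C 3, D 3 → level 4.

Trophic level 4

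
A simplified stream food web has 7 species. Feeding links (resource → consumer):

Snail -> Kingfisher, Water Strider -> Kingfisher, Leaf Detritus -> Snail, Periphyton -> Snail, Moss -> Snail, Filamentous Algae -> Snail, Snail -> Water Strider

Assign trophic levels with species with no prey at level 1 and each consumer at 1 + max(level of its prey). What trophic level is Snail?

Trophic level 2

Filamentous Algae has no prey (basal) → level 1.
Snail eats Filamentous Algae (level 1); other prey at levels: Leaf Detritus 1, Periphyton 1, Moss 1 → level 2.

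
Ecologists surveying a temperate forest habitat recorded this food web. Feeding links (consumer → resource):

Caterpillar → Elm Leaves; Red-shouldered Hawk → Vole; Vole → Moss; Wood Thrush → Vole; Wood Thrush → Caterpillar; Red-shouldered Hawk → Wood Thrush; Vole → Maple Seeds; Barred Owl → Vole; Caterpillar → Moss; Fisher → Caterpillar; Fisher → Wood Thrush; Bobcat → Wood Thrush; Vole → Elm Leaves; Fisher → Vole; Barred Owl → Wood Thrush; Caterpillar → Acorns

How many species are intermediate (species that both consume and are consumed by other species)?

3

Intermediate species (has both prey and predators): Caterpillar, Vole, Wood Thrush.
Count: 3.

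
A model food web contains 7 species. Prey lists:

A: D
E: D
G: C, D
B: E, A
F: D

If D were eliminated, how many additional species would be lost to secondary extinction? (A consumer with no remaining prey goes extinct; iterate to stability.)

Remove D.
Round 1: E (all prey gone), F (all prey gone), A (all prey gone) → extinct.
Round 2: B (all prey gone) → extinct.
No further losses. Total secondary extinctions: 4.

4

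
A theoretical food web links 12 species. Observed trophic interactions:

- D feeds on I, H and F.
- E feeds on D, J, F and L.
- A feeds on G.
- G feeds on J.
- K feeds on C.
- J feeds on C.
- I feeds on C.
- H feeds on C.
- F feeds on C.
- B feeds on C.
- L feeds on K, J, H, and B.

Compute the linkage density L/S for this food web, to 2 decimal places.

L/S = 1.58

There are L = 19 links among S = 12 species.
L/S = 19/12 = 1.5833 ≈ 1.58.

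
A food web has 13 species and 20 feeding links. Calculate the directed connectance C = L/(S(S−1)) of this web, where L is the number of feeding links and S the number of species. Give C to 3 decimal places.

C = 0.128

The web has S = 13 species and L = 20 feeding links.
C = L / (S(S−1)) = 20 / 156 = 0.1282 ≈ 0.128.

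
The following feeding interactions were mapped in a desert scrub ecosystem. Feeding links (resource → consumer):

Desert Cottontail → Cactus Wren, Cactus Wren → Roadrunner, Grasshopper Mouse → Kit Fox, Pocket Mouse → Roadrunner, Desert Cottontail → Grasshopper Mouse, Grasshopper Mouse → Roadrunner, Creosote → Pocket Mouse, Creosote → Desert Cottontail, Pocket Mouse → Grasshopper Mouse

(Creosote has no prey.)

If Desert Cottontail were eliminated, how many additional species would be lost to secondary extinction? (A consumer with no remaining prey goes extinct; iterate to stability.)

Remove Desert Cottontail.
Round 1: Cactus Wren (all prey gone) → extinct.
No further losses. Total secondary extinctions: 1.

1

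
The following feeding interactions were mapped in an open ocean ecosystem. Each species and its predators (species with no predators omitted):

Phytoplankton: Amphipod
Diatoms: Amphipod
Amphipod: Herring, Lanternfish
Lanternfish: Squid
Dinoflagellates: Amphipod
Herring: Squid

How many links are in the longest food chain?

One longest chain: Diatoms → Amphipod → Herring → Squid.
It has 4 species and 3 links.

3 links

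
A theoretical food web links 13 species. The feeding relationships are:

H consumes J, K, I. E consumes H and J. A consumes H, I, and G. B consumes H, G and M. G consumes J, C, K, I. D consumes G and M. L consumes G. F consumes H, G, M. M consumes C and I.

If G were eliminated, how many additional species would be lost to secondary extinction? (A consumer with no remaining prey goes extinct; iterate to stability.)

Remove G.
Round 1: L (all prey gone) → extinct.
No further losses. Total secondary extinctions: 1.

1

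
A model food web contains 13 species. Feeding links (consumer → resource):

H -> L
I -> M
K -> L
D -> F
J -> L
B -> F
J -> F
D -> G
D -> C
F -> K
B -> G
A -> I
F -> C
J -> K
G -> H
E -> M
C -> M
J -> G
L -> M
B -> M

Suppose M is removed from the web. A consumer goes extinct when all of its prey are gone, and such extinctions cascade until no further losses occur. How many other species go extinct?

12

Remove M.
Round 1: L (all prey gone), E (all prey gone), I (all prey gone), C (all prey gone) → extinct.
Round 2: K (all prey gone), A (all prey gone), H (all prey gone) → extinct.
Round 3: G (all prey gone), F (all prey gone) → extinct.
Round 4: D (all prey gone), J (all prey gone), B (all prey gone) → extinct.
No further losses. Total secondary extinctions: 12.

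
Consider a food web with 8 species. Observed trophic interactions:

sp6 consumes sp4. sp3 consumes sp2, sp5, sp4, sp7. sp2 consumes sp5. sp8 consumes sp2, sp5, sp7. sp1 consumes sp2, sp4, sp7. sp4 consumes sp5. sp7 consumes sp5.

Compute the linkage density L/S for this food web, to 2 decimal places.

L/S = 1.75

There are L = 14 links among S = 8 species.
L/S = 14/8 = 1.7500 ≈ 1.75.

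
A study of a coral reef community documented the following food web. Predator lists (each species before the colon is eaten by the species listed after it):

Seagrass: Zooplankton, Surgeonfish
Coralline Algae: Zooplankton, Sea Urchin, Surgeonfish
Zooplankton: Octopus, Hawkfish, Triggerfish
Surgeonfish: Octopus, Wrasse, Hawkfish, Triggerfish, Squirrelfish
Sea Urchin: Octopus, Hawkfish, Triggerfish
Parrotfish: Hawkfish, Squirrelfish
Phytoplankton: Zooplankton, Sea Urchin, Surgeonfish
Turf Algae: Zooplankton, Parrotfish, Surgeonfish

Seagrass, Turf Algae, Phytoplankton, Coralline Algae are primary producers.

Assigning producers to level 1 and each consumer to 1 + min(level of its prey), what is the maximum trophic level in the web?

Producers (level 1): Seagrass, Turf Algae, Phytoplankton, Coralline Algae.
Following each consumer down to its lowest-level prey: Seagrass → Zooplankton → Hawkfish (levels 1 through 3).
All prey of Hawkfish (Zooplankton 2, Parrotfish 2, Sea Urchin 2, Surgeonfish 2) are at level 2 or above, so Hawkfish is at level 1 + 2 = 3.
Every consumer has at least one prey at level 2 or below, so none exceeds level 3.

3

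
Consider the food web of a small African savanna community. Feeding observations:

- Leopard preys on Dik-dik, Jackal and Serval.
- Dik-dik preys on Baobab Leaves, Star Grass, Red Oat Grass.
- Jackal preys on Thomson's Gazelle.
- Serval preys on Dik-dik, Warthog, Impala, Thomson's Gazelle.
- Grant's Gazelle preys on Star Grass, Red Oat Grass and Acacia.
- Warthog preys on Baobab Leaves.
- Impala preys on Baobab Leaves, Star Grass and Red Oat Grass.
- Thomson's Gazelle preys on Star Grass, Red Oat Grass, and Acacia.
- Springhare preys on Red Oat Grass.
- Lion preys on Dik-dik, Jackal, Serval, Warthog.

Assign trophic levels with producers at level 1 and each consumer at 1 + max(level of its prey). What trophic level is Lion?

Trophic level 4

Star Grass is a producer → level 1.
Thomson's Gazelle eats Star Grass (level 1); other prey at levels: Red Oat Grass 1, Acacia 1 → level 2.
Serval eats Thomson's Gazelle (level 2); other prey at levels: Warthog 2, Impala 2, Dik-dik 2 → level 3.
Lion eats Serval (level 3); other prey at levels: Warthog 2, Dik-dik 2, Jackal 3 → level 4.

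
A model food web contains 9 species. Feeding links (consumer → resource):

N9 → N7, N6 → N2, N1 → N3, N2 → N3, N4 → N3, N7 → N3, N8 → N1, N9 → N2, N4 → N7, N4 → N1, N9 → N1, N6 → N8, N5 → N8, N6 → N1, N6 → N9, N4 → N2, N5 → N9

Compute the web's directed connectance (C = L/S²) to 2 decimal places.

The web has S = 9 species and L = 17 feeding links.
C = L / S² = 17 / 81 = 0.2099 ≈ 0.21.

C = 0.21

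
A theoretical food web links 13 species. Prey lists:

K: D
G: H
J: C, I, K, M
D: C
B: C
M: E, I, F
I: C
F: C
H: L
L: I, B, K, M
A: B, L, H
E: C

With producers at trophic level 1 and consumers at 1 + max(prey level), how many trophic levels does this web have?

6

Producers (level 1): C.
C → D → K → L → H → G gives G level 6.
No species has a prey at level 6, so no species reaches level 7.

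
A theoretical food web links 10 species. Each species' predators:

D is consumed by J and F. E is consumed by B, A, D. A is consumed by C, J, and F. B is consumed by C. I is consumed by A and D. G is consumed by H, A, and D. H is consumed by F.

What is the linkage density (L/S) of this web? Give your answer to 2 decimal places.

L/S = 1.50

There are L = 15 links among S = 10 species.
L/S = 15/10 = 1.5000 ≈ 1.50.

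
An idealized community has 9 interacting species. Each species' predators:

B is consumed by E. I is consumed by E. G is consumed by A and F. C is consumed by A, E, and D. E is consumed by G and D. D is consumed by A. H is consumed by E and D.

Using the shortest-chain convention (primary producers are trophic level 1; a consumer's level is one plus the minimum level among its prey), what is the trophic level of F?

Trophic level 4

H is a producer → level 1.
E eats H → level 2.
G eats E → level 3.
F eats G → level 4.
No prey of F is below level 3, so 4 is the minimum.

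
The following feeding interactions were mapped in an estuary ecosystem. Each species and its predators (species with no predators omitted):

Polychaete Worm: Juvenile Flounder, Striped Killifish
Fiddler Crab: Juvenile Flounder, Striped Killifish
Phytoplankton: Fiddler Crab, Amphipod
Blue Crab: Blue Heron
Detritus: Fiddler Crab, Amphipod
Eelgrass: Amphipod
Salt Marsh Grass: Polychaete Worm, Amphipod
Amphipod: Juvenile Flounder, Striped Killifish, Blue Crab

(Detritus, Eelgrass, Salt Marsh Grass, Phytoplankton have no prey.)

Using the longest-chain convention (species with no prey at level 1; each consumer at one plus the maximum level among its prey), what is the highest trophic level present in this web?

4

Basal resources (level 1): Detritus, Eelgrass, Salt Marsh Grass, Phytoplankton.
Detritus → Amphipod → Blue Crab → Blue Heron gives Blue Heron level 4.
No species has a prey at level 4, so no species reaches level 5.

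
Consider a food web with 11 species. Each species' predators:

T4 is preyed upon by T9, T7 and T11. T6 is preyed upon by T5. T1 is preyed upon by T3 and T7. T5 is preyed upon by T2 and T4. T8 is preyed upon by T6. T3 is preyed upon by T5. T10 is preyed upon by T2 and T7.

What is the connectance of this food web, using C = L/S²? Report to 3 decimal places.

C = 0.099

The web has S = 11 species and L = 12 feeding links.
C = L / S² = 12 / 121 = 0.0992 ≈ 0.099.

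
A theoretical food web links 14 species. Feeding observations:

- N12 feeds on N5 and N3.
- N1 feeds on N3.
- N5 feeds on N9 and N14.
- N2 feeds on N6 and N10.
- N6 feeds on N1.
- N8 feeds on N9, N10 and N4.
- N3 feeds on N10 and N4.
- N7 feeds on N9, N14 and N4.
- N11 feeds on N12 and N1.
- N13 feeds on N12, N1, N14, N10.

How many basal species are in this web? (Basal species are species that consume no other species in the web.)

4

Basal species (no prey listed): N9, N4, N10, N14.
Count: 4.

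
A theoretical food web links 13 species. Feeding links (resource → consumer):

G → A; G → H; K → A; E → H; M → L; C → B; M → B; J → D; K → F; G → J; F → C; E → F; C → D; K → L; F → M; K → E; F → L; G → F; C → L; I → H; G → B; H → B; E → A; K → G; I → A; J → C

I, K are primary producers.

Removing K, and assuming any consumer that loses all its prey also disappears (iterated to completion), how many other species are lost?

Remove K.
Round 1: E (all prey gone), G (all prey gone) → extinct.
Round 2: F (all prey gone), J (all prey gone) → extinct.
Round 3: C (all prey gone), M (all prey gone) → extinct.
Round 4: D (all prey gone), L (all prey gone) → extinct.
No further losses. Total secondary extinctions: 8.

8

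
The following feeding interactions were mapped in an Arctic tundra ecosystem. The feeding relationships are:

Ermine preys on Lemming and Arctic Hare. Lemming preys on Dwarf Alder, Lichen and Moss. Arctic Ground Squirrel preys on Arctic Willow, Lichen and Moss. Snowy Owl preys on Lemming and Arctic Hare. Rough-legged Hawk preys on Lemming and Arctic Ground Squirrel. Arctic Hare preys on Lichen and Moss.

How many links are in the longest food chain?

One longest chain: Lichen → Arctic Hare → Snowy Owl.
It has 3 species and 2 links.

2 links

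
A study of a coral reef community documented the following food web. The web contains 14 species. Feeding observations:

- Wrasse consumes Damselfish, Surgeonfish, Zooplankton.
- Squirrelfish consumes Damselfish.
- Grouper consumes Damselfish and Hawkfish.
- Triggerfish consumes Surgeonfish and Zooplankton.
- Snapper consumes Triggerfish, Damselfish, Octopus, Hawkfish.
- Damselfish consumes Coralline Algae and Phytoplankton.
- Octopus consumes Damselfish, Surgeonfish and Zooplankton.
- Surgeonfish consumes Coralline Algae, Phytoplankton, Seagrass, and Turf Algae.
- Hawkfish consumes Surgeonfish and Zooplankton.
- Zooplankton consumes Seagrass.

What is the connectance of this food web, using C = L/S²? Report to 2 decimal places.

The web has S = 14 species and L = 24 feeding links.
C = L / S² = 24 / 196 = 0.1224 ≈ 0.12.

C = 0.12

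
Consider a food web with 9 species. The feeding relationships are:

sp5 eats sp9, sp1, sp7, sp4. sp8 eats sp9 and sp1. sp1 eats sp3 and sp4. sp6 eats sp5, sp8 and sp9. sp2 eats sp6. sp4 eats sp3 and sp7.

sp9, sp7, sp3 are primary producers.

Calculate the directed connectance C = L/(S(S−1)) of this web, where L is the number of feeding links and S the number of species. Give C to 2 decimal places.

The web has S = 9 species and L = 14 feeding links.
C = L / (S(S−1)) = 14 / 72 = 0.1944 ≈ 0.19.

C = 0.19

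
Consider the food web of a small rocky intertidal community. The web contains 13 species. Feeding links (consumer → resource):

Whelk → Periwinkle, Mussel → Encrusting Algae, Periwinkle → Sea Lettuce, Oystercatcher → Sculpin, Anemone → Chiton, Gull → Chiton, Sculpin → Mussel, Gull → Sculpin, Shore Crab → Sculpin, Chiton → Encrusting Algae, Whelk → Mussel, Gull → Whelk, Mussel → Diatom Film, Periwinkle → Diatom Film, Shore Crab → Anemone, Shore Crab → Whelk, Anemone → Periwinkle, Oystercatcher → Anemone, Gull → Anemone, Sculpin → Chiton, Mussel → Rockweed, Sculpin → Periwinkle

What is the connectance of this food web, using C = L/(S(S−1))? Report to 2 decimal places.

C = 0.14

The web has S = 13 species and L = 22 feeding links.
C = L / (S(S−1)) = 22 / 156 = 0.1410 ≈ 0.14.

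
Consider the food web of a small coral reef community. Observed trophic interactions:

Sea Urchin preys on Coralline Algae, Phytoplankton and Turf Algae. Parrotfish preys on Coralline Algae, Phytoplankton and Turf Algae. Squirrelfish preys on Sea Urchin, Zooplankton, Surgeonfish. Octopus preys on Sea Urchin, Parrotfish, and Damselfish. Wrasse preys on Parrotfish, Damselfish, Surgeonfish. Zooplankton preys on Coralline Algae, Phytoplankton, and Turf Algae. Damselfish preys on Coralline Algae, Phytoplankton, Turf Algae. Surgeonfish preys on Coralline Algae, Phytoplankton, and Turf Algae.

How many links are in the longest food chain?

One longest chain: Turf Algae → Damselfish → Octopus.
It has 3 species and 2 links.

2 links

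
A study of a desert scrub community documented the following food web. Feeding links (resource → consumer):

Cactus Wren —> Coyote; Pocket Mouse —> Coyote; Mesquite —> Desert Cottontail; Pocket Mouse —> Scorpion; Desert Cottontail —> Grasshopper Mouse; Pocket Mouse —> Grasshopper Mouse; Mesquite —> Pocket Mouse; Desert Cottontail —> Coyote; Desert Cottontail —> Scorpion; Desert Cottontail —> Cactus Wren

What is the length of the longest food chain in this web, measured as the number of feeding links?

One longest chain: Mesquite → Desert Cottontail → Cactus Wren → Coyote.
It has 4 species and 3 links.

3 links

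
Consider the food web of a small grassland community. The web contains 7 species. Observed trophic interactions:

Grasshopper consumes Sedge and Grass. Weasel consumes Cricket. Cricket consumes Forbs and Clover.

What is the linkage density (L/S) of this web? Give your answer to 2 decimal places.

L/S = 0.71

There are L = 5 links among S = 7 species.
L/S = 5/7 = 0.7143 ≈ 0.71.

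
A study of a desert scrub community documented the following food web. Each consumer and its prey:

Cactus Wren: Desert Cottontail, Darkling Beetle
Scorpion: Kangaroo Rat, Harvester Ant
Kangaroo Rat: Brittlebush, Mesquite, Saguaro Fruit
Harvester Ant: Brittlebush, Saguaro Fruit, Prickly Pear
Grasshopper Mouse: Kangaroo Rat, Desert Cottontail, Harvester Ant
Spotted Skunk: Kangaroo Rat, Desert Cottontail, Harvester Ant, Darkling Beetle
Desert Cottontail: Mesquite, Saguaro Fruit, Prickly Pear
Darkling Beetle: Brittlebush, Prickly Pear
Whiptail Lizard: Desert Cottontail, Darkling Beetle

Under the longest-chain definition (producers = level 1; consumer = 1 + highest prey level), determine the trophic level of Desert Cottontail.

Mesquite is a producer → level 1.
Desert Cottontail eats Mesquite (level 1); other prey at levels: Saguaro Fruit 1, Prickly Pear 1 → level 2.

Trophic level 2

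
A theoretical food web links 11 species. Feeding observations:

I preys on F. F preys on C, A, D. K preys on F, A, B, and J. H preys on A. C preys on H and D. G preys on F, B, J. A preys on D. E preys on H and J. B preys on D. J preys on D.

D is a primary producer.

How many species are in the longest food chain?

6 species

One longest chain: D → A → H → C → F → I.
It has 6 species and 5 links.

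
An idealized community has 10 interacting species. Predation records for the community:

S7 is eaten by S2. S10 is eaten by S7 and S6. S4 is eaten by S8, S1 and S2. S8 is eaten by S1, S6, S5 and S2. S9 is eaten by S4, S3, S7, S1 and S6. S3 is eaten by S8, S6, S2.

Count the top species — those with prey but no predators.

4

Top species (has prey, but nothing eats it): S6, S2, S1, S5.
Count: 4.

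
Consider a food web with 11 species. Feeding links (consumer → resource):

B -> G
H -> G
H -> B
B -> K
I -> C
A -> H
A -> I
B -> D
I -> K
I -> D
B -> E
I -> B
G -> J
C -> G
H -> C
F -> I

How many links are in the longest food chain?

4 links

One longest chain: J → G → B → H → A.
It has 5 species and 4 links.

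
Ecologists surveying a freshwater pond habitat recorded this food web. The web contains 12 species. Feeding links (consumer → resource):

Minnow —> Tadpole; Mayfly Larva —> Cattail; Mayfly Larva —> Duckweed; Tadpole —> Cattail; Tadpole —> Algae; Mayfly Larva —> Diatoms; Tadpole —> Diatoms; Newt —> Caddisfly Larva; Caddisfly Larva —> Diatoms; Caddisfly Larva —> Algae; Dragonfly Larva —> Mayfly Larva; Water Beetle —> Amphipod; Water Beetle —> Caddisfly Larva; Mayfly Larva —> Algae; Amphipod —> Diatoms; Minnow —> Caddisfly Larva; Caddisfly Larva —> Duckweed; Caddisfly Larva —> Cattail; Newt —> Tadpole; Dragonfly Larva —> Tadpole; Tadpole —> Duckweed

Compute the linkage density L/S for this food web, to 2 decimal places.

There are L = 21 links among S = 12 species.
L/S = 21/12 = 1.7500 ≈ 1.75.

L/S = 1.75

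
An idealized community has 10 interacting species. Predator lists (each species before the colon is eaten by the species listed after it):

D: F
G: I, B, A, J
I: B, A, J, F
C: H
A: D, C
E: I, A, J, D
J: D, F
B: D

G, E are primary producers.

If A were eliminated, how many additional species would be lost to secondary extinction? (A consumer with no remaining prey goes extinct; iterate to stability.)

2

Remove A.
Round 1: C (all prey gone) → extinct.
Round 2: H (all prey gone) → extinct.
No further losses. Total secondary extinctions: 2.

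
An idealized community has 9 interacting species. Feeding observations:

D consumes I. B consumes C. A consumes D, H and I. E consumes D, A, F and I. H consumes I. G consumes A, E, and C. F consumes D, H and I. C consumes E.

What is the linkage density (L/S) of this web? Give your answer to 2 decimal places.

L/S = 1.89

There are L = 17 links among S = 9 species.
L/S = 17/9 = 1.8889 ≈ 1.89.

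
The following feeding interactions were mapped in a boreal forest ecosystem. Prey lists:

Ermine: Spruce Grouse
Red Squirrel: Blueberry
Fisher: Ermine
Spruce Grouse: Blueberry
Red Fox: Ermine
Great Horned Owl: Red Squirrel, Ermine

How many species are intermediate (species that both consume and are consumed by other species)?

Intermediate species (has both prey and predators): Spruce Grouse, Red Squirrel, Ermine.
Count: 3.

3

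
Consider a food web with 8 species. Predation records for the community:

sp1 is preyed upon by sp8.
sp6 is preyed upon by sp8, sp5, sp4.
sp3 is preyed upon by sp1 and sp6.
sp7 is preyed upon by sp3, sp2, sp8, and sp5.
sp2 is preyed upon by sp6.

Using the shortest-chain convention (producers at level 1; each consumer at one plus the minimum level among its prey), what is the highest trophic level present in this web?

Producers (level 1): sp7.
Following each consumer down to its lowest-level prey: sp7 → sp3 → sp6 → sp4 (levels 1 through 4).
All prey of sp4 (sp6 3) are at level 3 or above, so sp4 is at level 1 + 3 = 4.
Every consumer has at least one prey at level 3 or below, so none exceeds level 4.

4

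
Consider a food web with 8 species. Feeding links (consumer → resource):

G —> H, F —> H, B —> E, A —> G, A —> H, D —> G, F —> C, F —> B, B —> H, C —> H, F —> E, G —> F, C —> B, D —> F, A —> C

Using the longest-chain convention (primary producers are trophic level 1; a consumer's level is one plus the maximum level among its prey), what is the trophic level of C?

H is a producer → level 1.
B eats H (level 1); other prey at levels: E 1 → level 2.
C eats B (level 2); other prey at levels: H 1 → level 3.

Trophic level 3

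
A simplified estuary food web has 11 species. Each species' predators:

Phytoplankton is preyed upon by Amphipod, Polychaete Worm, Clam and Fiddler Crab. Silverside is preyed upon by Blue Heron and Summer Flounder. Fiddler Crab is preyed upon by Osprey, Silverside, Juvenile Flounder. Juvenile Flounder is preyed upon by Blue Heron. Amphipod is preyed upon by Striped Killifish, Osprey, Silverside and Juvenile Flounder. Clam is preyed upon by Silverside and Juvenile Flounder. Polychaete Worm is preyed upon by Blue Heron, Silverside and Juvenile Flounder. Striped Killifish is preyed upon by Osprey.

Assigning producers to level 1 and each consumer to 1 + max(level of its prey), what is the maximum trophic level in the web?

Producers (level 1): Phytoplankton.
Phytoplankton → Clam → Silverside → Summer Flounder gives Summer Flounder level 4.
No species has a prey at level 4, so no species reaches level 5.

4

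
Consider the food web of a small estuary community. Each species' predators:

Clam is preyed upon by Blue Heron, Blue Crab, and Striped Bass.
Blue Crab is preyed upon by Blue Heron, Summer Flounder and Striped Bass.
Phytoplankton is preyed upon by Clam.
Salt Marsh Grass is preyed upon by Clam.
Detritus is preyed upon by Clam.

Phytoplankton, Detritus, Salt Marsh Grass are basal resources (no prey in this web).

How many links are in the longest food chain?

One longest chain: Phytoplankton → Clam → Blue Crab → Summer Flounder.
It has 4 species and 3 links.

3 links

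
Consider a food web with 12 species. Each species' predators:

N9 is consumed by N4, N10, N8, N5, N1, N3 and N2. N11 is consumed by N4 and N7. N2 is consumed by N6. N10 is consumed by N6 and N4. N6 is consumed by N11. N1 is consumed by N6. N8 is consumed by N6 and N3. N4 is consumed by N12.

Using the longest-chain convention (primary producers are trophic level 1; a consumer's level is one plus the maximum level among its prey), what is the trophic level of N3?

N9 is a producer → level 1.
N8 eats N9 → level 2.
N3 eats N8 (level 2); other prey at levels: N9 1 → level 3.

Trophic level 3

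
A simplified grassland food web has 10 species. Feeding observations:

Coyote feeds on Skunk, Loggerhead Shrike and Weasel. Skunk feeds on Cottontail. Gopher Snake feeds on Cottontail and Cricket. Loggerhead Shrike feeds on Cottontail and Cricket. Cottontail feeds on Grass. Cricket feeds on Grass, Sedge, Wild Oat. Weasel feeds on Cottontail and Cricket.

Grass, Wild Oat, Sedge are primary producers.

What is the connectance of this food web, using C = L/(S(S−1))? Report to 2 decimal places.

C = 0.16

The web has S = 10 species and L = 14 feeding links.
C = L / (S(S−1)) = 14 / 90 = 0.1556 ≈ 0.16.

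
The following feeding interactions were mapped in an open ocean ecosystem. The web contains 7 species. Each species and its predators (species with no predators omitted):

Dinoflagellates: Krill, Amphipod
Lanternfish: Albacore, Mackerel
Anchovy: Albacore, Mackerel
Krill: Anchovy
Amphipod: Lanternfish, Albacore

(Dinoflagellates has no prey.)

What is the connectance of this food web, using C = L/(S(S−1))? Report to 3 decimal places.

C = 0.214

The web has S = 7 species and L = 9 feeding links.
C = L / (S(S−1)) = 9 / 42 = 0.2143 ≈ 0.214.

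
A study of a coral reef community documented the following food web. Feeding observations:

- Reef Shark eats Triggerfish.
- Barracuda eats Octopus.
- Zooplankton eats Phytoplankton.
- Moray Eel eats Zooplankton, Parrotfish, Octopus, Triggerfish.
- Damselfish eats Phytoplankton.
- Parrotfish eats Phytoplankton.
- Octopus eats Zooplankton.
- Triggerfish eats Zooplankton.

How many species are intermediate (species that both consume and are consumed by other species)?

4

Intermediate species (has both prey and predators): Zooplankton, Parrotfish, Octopus, Triggerfish.
Count: 4.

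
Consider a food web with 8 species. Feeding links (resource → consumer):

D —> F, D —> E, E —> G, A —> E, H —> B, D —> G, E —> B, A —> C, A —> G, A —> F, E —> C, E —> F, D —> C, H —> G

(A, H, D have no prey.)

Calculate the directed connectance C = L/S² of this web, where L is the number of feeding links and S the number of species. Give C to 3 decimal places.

The web has S = 8 species and L = 14 feeding links.
C = L / S² = 14 / 64 = 0.2188 ≈ 0.219.

C = 0.219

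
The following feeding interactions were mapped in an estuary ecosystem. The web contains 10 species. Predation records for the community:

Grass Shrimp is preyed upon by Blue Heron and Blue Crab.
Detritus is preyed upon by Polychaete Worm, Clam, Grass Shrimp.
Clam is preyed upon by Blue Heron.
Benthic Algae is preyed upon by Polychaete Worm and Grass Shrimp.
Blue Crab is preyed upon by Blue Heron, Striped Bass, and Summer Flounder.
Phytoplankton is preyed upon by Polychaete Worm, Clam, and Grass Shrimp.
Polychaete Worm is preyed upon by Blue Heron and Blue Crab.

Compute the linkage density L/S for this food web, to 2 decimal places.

There are L = 16 links among S = 10 species.
L/S = 16/10 = 1.6000 ≈ 1.60.

L/S = 1.60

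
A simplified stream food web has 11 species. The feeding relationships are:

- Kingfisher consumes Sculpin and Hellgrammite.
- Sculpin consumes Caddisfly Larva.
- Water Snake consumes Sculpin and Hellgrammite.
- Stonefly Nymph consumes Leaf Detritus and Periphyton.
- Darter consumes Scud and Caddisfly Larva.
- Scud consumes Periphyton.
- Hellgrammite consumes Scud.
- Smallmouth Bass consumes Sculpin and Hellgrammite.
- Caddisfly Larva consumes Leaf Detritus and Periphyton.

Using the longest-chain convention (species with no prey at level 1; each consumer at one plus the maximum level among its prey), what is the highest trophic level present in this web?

4

Basal resources (level 1): Periphyton, Leaf Detritus.
Periphyton → Scud → Hellgrammite → Kingfisher gives Kingfisher level 4.
No species has a prey at level 4, so no species reaches level 5.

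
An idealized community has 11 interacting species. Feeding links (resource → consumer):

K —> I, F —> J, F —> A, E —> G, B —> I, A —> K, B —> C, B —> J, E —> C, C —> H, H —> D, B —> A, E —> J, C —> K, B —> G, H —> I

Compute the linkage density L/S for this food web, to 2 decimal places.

There are L = 16 links among S = 11 species.
L/S = 16/11 = 1.4545 ≈ 1.45.

L/S = 1.45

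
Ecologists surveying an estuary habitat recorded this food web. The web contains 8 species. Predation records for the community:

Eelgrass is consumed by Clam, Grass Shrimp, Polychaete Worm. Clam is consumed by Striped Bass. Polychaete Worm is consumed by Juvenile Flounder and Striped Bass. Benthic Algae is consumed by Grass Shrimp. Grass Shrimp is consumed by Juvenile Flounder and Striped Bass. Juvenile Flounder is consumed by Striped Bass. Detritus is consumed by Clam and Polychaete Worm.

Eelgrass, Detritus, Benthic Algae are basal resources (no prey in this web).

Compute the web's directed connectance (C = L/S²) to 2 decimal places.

C = 0.19

The web has S = 8 species and L = 12 feeding links.
C = L / S² = 12 / 64 = 0.1875 ≈ 0.19.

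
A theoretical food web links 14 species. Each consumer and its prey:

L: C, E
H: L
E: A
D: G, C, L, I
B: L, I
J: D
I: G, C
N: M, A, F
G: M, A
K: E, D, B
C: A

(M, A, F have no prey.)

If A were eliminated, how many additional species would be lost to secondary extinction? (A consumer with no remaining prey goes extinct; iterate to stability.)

Remove A.
Round 1: C (all prey gone), E (all prey gone) → extinct.
Round 2: L (all prey gone) → extinct.
Round 3: H (all prey gone) → extinct.
No further losses. Total secondary extinctions: 4.

4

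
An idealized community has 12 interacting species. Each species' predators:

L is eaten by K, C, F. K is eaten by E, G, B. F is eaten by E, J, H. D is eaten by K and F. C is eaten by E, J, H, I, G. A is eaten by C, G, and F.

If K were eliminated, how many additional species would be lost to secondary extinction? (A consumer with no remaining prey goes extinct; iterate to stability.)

1

Remove K.
Round 1: B (all prey gone) → extinct.
No further losses. Total secondary extinctions: 1.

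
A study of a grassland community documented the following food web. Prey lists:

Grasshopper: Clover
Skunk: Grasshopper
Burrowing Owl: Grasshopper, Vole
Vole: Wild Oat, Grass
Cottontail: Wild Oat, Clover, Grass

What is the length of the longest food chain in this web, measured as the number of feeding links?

2 links

One longest chain: Clover → Grasshopper → Burrowing Owl.
It has 3 species and 2 links.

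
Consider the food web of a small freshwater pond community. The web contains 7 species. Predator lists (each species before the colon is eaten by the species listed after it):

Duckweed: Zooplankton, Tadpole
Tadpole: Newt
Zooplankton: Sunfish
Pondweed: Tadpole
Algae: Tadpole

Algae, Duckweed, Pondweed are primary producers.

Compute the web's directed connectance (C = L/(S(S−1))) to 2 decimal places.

The web has S = 7 species and L = 6 feeding links.
C = L / (S(S−1)) = 6 / 42 = 0.1429 ≈ 0.14.

C = 0.14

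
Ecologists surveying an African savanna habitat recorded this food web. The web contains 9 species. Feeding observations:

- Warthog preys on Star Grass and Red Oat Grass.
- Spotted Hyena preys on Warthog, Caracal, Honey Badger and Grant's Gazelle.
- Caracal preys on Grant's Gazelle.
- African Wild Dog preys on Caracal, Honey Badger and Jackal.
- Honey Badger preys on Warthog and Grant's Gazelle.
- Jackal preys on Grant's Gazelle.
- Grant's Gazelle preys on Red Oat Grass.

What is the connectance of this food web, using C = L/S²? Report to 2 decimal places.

The web has S = 9 species and L = 14 feeding links.
C = L / S² = 14 / 81 = 0.1728 ≈ 0.17.

C = 0.17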